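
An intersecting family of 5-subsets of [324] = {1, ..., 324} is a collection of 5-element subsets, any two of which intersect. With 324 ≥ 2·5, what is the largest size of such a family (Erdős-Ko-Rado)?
max |F| = C(323, 4) = 445145680

Erdős-Ko-Rado (1961): when n ≥ 2k, max |F| = C(n−1, k−1). The bound is attained by the star {A : i ∈ A} for any fixed i ∈ [n]. Here C(324−1, 5−1) = C(323, 4) = 445145680.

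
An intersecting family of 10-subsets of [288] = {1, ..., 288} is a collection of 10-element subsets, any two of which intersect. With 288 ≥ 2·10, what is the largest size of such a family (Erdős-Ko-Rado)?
max |F| = C(287, 9) = 32073931356461995

Erdős-Ko-Rado (1961): when n ≥ 2k, max |F| = C(n−1, k−1). The bound is attained by the star {A : i ∈ A} for any fixed i ∈ [n]. Here C(288−1, 10−1) = C(287, 9) = 32073931356461995.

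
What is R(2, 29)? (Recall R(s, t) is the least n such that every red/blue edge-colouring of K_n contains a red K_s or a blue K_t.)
R(2, 29) = 29

R(2, k) = k for all k ≥ 2: in a 2-colouring of K_k, either some edge is red (a red K_2) or all edges are blue (a blue K_k). And K_{28} coloured all-blue has no blue K_29, so R(2, 29) > 28. Hence R(2, 29) = 29.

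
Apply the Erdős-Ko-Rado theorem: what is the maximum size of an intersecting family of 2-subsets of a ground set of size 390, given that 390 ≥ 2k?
max |F| = C(389, 1) = 389

Erdős-Ko-Rado (1961): when n ≥ 2k, max |F| = C(n−1, k−1). The bound is attained by the star {A : i ∈ A} for any fixed i ∈ [n]. Here C(390−1, 2−1) = C(389, 1) = 389.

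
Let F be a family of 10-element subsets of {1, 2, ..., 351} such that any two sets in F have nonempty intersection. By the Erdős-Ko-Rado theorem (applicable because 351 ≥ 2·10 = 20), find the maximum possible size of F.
max |F| = C(350, 9) = 195800149788953150

Erdős-Ko-Rado (1961): when n ≥ 2k, max |F| = C(n−1, k−1). The bound is attained by the star {A : i ∈ A} for any fixed i ∈ [n]. Here C(351−1, 10−1) = C(350, 9) = 195800149788953150.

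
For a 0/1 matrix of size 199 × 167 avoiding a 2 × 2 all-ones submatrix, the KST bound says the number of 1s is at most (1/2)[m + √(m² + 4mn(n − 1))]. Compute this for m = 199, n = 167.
z(199, 167; 2, 2) ≤ (1/2)[199 + √(199² + 4·199·167·166)] = (1/2)[199 + √22106313] = 2450.3676

Kővári–Sós–Turán: let r_1, ..., r_199 be the row sums and z = Σ r_i the total number of 1s. Each pair of columns can share at most one row with both entries 1 (else a 2×2 all-ones block appears), so Σ_i C(r_i, 2) ≤ C(167, 2) = 13861. By convexity Σ_i C(r_i, 2) ≥ 199·C(z/199, 2) = z(z − 199)/(2·199), giving z² − 199z − 199·167·166 ≤ 0 and hence z ≤ (1/2)[199 + √(39601 + 4·5516678)] = (1/2)[199 + √22106313] ≈ (1/2)(199 + 4701.7351) = 2450.3676.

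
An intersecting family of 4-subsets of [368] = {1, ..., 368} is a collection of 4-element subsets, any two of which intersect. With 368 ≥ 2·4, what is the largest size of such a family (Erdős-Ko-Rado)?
max |F| = C(367, 3) = 8171255

Erdős-Ko-Rado (1961): when n ≥ 2k, max |F| = C(n−1, k−1). The bound is attained by the star {A : i ∈ A} for any fixed i ∈ [n]. Here C(368−1, 4−1) = C(367, 3) = 8171255.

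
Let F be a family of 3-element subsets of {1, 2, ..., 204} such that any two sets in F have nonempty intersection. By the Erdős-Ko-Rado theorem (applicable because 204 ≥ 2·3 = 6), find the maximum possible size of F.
max |F| = C(203, 2) = 20503

The Erdős-Ko-Rado theorem states: for n ≥ 2k, an intersecting family of k-subsets of an n-element set has size at most C(n − 1, k − 1), with equality for 'star' families {A ⊆ [n] : |A| = k, i ∈ A} (fix an element i). For n = 204, k = 3: C(203, 2) = 20503.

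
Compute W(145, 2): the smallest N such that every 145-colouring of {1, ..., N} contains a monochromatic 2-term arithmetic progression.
W(145, 2) = 145 + 1 = 146

A 2-term AP is any pair of integers, so a monochromatic 2-AP exists iff some colour is used at least twice. With 145 colours, the colouring i ↦ i on {1, ..., 145} uses each colour once, avoiding any monochromatic pair, so W(145, 2) > 145. For {1, ..., 146}, pigeonhole forces two integers of the same colour, which form a monochromatic 2-AP. Hence W(145, 2) = 146.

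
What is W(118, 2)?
W(118, 2) = 118 + 1 = 119

A 2-term AP is any pair of integers, so a monochromatic 2-AP exists iff some colour is used at least twice. With 118 colours, the colouring i ↦ i on {1, ..., 118} uses each colour once, avoiding any monochromatic pair, so W(118, 2) > 118. For {1, ..., 119}, pigeonhole forces two integers of the same colour, which form a monochromatic 2-AP. Hence W(118, 2) = 119.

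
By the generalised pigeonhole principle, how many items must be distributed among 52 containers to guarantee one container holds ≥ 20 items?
n = (20 − 1)·52 + 1 = 989

By the generalised pigeonhole principle, to guarantee some box contains ≥ r objects we need more than (r − 1) · k objects total. Threshold: n = (r − 1) · k + 1. With r = 20 and k = 52: n = 19 · 52 + 1 = 988 + 1 = 989. For n = 988 = 19 · 52, we can put exactly 19 objects in every box, avoiding 20 in any single one — so 989 is tight.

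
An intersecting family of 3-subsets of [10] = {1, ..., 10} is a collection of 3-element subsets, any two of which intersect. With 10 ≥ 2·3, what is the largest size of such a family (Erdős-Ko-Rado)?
max |F| = C(9, 2) = 36

Erdős-Ko-Rado (1961): when n ≥ 2k, max |F| = C(n−1, k−1). The bound is attained by the star {A : i ∈ A} for any fixed i ∈ [n]. Here C(10−1, 3−1) = C(9, 2) = 36.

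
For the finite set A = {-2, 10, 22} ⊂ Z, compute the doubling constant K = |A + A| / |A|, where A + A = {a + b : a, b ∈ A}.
K = |A + A| / |A| = 5/3

Enumerate A + A = {a + b : a, b ∈ A}. With |A| = 3, there are |A|^2 = 9 ordered sum pairs; collecting distinct values, A + A = {-4, 8, 20, 32, 44}, so |A + A| = 5. Thus K = 5/3. Here |A + A| = 2|A| − 1 = 5, the minimum possible — so K = 5/3 is minimal, which holds iff A is an arithmetic progression.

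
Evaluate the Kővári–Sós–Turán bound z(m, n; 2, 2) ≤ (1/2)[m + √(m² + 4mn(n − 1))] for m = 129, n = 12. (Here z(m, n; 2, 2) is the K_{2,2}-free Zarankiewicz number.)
z(129, 12; 2, 2) ≤ (1/2)[129 + √(129² + 4·129·12·11)] = (1/2)[129 + √84753] = 210.0618

Kővári–Sós–Turán: let r_1, ..., r_129 be the row sums and z = Σ r_i the total number of 1s. Each pair of columns can share at most one row with both entries 1 (else a 2×2 all-ones block appears), so Σ_i C(r_i, 2) ≤ C(12, 2) = 66. By convexity Σ_i C(r_i, 2) ≥ 129·C(z/129, 2) = z(z − 129)/(2·129), giving z² − 129z − 129·12·11 ≤ 0 and hence z ≤ (1/2)[129 + √(16641 + 4·17028)] = (1/2)[129 + √84753] ≈ (1/2)(129 + 291.1237) = 210.0618.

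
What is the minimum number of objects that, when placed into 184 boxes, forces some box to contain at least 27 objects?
n = (27 − 1)·184 + 1 = 4785

By the generalised pigeonhole principle, to guarantee some box contains ≥ r objects we need more than (r − 1) · k objects total. Threshold: n = (r − 1) · k + 1. With r = 27 and k = 184: n = 26 · 184 + 1 = 4784 + 1 = 4785. For n = 4784 = 26 · 184, we can put exactly 26 objects in every box, avoiding 27 in any single one — so 4785 is tight.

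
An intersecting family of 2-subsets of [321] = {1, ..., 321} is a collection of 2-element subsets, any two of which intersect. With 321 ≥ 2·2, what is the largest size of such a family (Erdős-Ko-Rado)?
max |F| = C(320, 1) = 320

Erdős-Ko-Rado (1961): when n ≥ 2k, max |F| = C(n−1, k−1). The bound is attained by the star {A : i ∈ A} for any fixed i ∈ [n]. Here C(321−1, 2−1) = C(320, 1) = 320.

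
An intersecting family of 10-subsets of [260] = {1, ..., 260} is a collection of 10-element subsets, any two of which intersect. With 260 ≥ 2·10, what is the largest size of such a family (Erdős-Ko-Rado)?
max |F| = C(259, 9) = 12557355990278176

The Erdős-Ko-Rado theorem states: for n ≥ 2k, an intersecting family of k-subsets of an n-element set has size at most C(n − 1, k − 1), with equality for 'star' families {A ⊆ [n] : |A| = k, i ∈ A} (fix an element i). For n = 260, k = 10: C(259, 9) = 12557355990278176.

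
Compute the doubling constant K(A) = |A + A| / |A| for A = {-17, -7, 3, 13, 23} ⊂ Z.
K = |A + A| / |A| = 9/5

Enumerate A + A = {a + b : a, b ∈ A}. With |A| = 5, there are |A|^2 = 25 ordered sum pairs; collecting distinct values, A + A = {-34, -24, -14, -4, 6, 16, 26, 36, 46}, so |A + A| = 9. Thus K = 9/5. Here |A + A| = 2|A| − 1 = 9, the minimum possible — so K = 9/5 is minimal, which holds iff A is an arithmetic progression.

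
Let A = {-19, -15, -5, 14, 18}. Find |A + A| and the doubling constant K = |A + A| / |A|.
K = |A + A| / |A| = 14/5

Enumerate A + A = {a + b : a, b ∈ A}. With |A| = 5, there are |A|^2 = 25 ordered sum pairs; collecting distinct values, A + A = {-38, -34, -30, -24, -20, -10, -5, -1, 3, 9, 13, 28, 32, 36}, so |A + A| = 14. Thus K = 14/5. For comparison, the minimum possible |A + A| over all 5-element sets is 2·5 − 1 = 9 (so min K = 9/5), attained only by arithmetic progressions.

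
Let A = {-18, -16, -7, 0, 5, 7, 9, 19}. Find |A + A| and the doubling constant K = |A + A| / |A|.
K = |A + A| / |A| = 30/8 = 15/4

Enumerate A + A = {a + b : a, b ∈ A}. With |A| = 8, there are |A|^2 = 64 ordered sum pairs; collecting distinct values, A + A = {-36, -34, -32, -25, -23, -18, -16, -14, -13, -11, -9, -7, -2, 0, 1, 2, 3, 5, 7, 9, 10, 12, 14, 16, 18, 19, 24, 26, 28, 38}, so |A + A| = 30. Thus K = 30/8 = 15/4. For comparison, the minimum possible |A + A| over all 8-element sets is 2·8 − 1 = 15 (so min K = 15/8), attained only by arithmetic progressions.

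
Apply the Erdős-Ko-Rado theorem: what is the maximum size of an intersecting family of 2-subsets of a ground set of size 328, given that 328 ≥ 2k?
max |F| = C(327, 1) = 327

The Erdős-Ko-Rado theorem states: for n ≥ 2k, an intersecting family of k-subsets of an n-element set has size at most C(n − 1, k − 1), with equality for 'star' families {A ⊆ [n] : |A| = k, i ∈ A} (fix an element i). For n = 328, k = 2: C(327, 1) = 327.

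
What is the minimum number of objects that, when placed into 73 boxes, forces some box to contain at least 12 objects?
n = (12 − 1)·73 + 1 = 804

By the generalised pigeonhole principle, to guarantee some box contains ≥ r objects we need more than (r − 1) · k objects total. Threshold: n = (r − 1) · k + 1. With r = 12 and k = 73: n = 11 · 73 + 1 = 803 + 1 = 804. For n = 803 = 11 · 73, we can put exactly 11 objects in every box, avoiding 12 in any single one — so 804 is tight.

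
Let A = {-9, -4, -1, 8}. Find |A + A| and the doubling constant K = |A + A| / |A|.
K = |A + A| / |A| = 10/4 = 5/2

Enumerate A + A = {a + b : a, b ∈ A}. With |A| = 4, there are |A|^2 = 16 ordered sum pairs; collecting distinct values, A + A = {-18, -13, -10, -8, -5, -2, -1, 4, 7, 16}, so |A + A| = 10. Thus K = 10/4 = 5/2. For comparison, the minimum possible |A + A| over all 4-element sets is 2·4 − 1 = 7 (so min K = 7/4), attained only by arithmetic progressions.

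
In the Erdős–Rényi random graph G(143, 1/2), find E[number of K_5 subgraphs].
E[# K_5] = C(143, 5) · (1/2)^C(5, 2) = 464306843 / 2^10 ≈ 453424.651367

For each 5-subset S of vertices (there are C(143, 5) = 464306843 such S), let X_S = 1 if S induces a K_5 (all C(5, 2) = 10 edges present). Then P(X_S = 1) = (1/2)^10 = 1/1024. By linearity of expectation, E[# K_5] = C(143, 5) · (1/2)^10 = 464306843 / 1024 ≈ 453424.651367.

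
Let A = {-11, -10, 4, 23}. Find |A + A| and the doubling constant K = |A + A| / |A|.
K = |A + A| / |A| = 10/4 = 5/2

Enumerate A + A = {a + b : a, b ∈ A}. With |A| = 4, there are |A|^2 = 16 ordered sum pairs; collecting distinct values, A + A = {-22, -21, -20, -7, -6, 8, 12, 13, 27, 46}, so |A + A| = 10. Thus K = 10/4 = 5/2. For comparison, the minimum possible |A + A| over all 4-element sets is 2·4 − 1 = 7 (so min K = 7/4), attained only by arithmetic progressions.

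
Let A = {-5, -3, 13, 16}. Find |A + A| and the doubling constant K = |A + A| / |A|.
K = |A + A| / |A| = 10/4 = 5/2

Enumerate A + A = {a + b : a, b ∈ A}. With |A| = 4, there are |A|^2 = 16 ordered sum pairs; collecting distinct values, A + A = {-10, -8, -6, 8, 10, 11, 13, 26, 29, 32}, so |A + A| = 10. Thus K = 10/4 = 5/2. For comparison, the minimum possible |A + A| over all 4-element sets is 2·4 − 1 = 7 (so min K = 7/4), attained only by arithmetic progressions.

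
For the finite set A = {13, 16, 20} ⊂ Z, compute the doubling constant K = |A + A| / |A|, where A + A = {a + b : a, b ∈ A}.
K = |A + A| / |A| = 6/3 = 2

Enumerate A + A = {a + b : a, b ∈ A}. With |A| = 3, there are |A|^2 = 9 ordered sum pairs; collecting distinct values, A + A = {26, 29, 32, 33, 36, 40}, so |A + A| = 6. Thus K = 6/3 = 2. For comparison, the minimum possible |A + A| over all 3-element sets is 2·3 − 1 = 5 (so min K = 5/3), attained only by arithmetic progressions.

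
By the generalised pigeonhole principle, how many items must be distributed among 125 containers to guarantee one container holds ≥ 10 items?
n = (10 − 1)·125 + 1 = 1126

By the generalised pigeonhole principle, to guarantee some box contains ≥ r objects we need more than (r − 1) · k objects total. Threshold: n = (r − 1) · k + 1. With r = 10 and k = 125: n = 9 · 125 + 1 = 1125 + 1 = 1126. For n = 1125 = 9 · 125, we can put exactly 9 objects in every box, avoiding 10 in any single one — so 1126 is tight.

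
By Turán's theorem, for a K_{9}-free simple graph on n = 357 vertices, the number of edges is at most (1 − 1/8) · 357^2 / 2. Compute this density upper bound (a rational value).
Turán density bound = (7/8) · 357^2/2 = 892143/16 ≈ 55758.9375

Turán's theorem: ex(n, K_{r+1}) is achieved by the complete r-partite Turán graph T(n, r) with parts as balanced as possible, and is at most (1 − 1/r) · n^2/2. For r = 8, n = 357: the density bound is (7/8) · 127449/2 = 892143/16 ≈ 55758.9375. The integer-valued extremum is e(T(357, 8)) = 55758, which is strictly less than the density bound 892143/16 since 8 ∤ 357 (the parts of T(357, 8) cannot all be equal).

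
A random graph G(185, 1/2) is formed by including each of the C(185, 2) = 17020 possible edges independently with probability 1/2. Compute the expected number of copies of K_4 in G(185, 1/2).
E[# K_4] = C(185, 4) · (1/2)^C(4, 2) = 47239010 / 2^6 = 23619505/32 = 738109.53125

For each 4-subset S of vertices (there are C(185, 4) = 47239010 such S), let X_S = 1 if S induces a K_4 (all C(4, 2) = 6 edges present). Then P(X_S = 1) = (1/2)^6 = 1/64. By linearity of expectation, E[# K_4] = C(185, 4) · (1/2)^6 = 47239010 / 64 = 23619505/32 = 738109.53125.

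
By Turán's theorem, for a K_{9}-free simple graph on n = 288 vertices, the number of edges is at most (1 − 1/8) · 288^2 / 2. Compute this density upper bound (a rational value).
Turán density bound = (7/8) · 288^2/2 = 36288

Turán's theorem: ex(n, K_{r+1}) is achieved by the complete r-partite Turán graph T(n, r) with parts as balanced as possible, and is at most (1 − 1/r) · n^2/2. For r = 8, n = 288: the density bound is (7/8) · 82944/2 = 36288. Since 8 ∣ 288, the Turán graph T(288, 8) has parts of equal size 36, and its edge count e(T(288, 8)) = 36288 attains the density bound exactly.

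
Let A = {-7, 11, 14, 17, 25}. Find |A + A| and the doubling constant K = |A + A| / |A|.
K = |A + A| / |A| = 14/5

Enumerate A + A = {a + b : a, b ∈ A}. With |A| = 5, there are |A|^2 = 25 ordered sum pairs; collecting distinct values, A + A = {-14, 4, 7, 10, 18, 22, 25, 28, 31, 34, 36, 39, 42, 50}, so |A + A| = 14. Thus K = 14/5. For comparison, the minimum possible |A + A| over all 5-element sets is 2·5 − 1 = 9 (so min K = 9/5), attained only by arithmetic progressions.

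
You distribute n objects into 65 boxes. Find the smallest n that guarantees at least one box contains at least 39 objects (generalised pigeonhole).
n = (39 − 1)·65 + 1 = 2471

By the generalised pigeonhole principle, to guarantee some box contains ≥ r objects we need more than (r − 1) · k objects total. Threshold: n = (r − 1) · k + 1. With r = 39 and k = 65: n = 38 · 65 + 1 = 2470 + 1 = 2471. For n = 2470 = 38 · 65, we can put exactly 38 objects in every box, avoiding 39 in any single one — so 2471 is tight.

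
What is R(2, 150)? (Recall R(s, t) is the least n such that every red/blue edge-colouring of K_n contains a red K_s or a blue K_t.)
R(2, 150) = 150

R(2, k) = k for all k ≥ 2: in a 2-colouring of K_k, either some edge is red (a red K_2) or all edges are blue (a blue K_k). And K_{149} coloured all-blue has no blue K_150, so R(2, 150) > 149. Hence R(2, 150) = 150.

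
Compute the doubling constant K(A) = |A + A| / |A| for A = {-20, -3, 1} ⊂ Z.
K = |A + A| / |A| = 6/3 = 2

Enumerate A + A = {a + b : a, b ∈ A}. With |A| = 3, there are |A|^2 = 9 ordered sum pairs; collecting distinct values, A + A = {-40, -23, -19, -6, -2, 2}, so |A + A| = 6. Thus K = 6/3 = 2. For comparison, the minimum possible |A + A| over all 3-element sets is 2·3 − 1 = 5 (so min K = 5/3), attained only by arithmetic progressions.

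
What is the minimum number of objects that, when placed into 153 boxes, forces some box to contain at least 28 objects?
n = (28 − 1)·153 + 1 = 4132

By the generalised pigeonhole principle, to guarantee some box contains ≥ r objects we need more than (r − 1) · k objects total. Threshold: n = (r − 1) · k + 1. With r = 28 and k = 153: n = 27 · 153 + 1 = 4131 + 1 = 4132. For n = 4131 = 27 · 153, we can put exactly 27 objects in every box, avoiding 28 in any single one — so 4132 is tight.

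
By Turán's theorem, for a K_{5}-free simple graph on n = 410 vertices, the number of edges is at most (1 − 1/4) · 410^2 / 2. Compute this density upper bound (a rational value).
Turán density bound = (3/4) · 410^2/2 = 126075/2 ≈ 63037.5

Turán's theorem: ex(n, K_{r+1}) is achieved by the complete r-partite Turán graph T(n, r) with parts as balanced as possible, and is at most (1 − 1/r) · n^2/2. For r = 4, n = 410: the density bound is (3/4) · 168100/2 = 126075/2 ≈ 63037.5. The integer-valued extremum is e(T(410, 4)) = 63037, which is strictly less than the density bound 126075/2 since 4 ∤ 410 (the parts of T(410, 4) cannot all be equal).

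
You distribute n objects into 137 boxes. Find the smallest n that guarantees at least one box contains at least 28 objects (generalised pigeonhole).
n = (28 − 1)·137 + 1 = 3700

By the generalised pigeonhole principle, to guarantee some box contains ≥ r objects we need more than (r − 1) · k objects total. Threshold: n = (r − 1) · k + 1. With r = 28 and k = 137: n = 27 · 137 + 1 = 3699 + 1 = 3700. For n = 3699 = 27 · 137, we can put exactly 27 objects in every box, avoiding 28 in any single one — so 3700 is tight.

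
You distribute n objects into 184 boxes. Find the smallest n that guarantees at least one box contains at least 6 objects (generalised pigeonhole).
n = (6 − 1)·184 + 1 = 921

By the generalised pigeonhole principle, to guarantee some box contains ≥ r objects we need more than (r − 1) · k objects total. Threshold: n = (r − 1) · k + 1. With r = 6 and k = 184: n = 5 · 184 + 1 = 920 + 1 = 921. For n = 920 = 5 · 184, we can put exactly 5 objects in every box, avoiding 6 in any single one — so 921 is tight.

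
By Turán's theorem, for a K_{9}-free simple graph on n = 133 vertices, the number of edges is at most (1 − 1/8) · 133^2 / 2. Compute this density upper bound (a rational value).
Turán density bound = (7/8) · 133^2/2 = 123823/16 ≈ 7738.9375

Turán's theorem: ex(n, K_{r+1}) is achieved by the complete r-partite Turán graph T(n, r) with parts as balanced as possible, and is at most (1 − 1/r) · n^2/2. For r = 8, n = 133: the density bound is (7/8) · 17689/2 = 123823/16 ≈ 7738.9375. The integer-valued extremum is e(T(133, 8)) = 7738, which is strictly less than the density bound 123823/16 since 8 ∤ 133 (the parts of T(133, 8) cannot all be equal).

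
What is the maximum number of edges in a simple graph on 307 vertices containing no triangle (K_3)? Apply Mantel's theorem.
ex(307, K_3) = ⌊307^2/4⌋ = 23562

Mantel (1907): a triangle-free graph on n vertices has at most ⌊n^2/4⌋ edges, with equality for the complete bipartite graph K_{⌊n/2⌋, ⌈n/2⌉}. For n = 307: ⌊307^2/4⌋ = ⌊94249/4⌋ = 23562. The extremal graph is K_{153, 154}, which has 153·154 = 23562 edges.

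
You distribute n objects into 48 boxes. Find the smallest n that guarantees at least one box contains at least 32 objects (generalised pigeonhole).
n = (32 − 1)·48 + 1 = 1489

By the generalised pigeonhole principle, to guarantee some box contains ≥ r objects we need more than (r − 1) · k objects total. Threshold: n = (r − 1) · k + 1. With r = 32 and k = 48: n = 31 · 48 + 1 = 1488 + 1 = 1489. For n = 1488 = 31 · 48, we can put exactly 31 objects in every box, avoiding 32 in any single one — so 1489 is tight.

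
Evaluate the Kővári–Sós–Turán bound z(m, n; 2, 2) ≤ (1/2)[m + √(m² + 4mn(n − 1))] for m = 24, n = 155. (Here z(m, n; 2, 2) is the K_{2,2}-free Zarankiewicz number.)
z(24, 155; 2, 2) ≤ (1/2)[24 + √(24² + 4·24·155·154)] = (1/2)[24 + √2292096] = 768.9835

Kővári–Sós–Turán: let r_1, ..., r_24 be the row sums and z = Σ r_i the total number of 1s. Each pair of columns can share at most one row with both entries 1 (else a 2×2 all-ones block appears), so Σ_i C(r_i, 2) ≤ C(155, 2) = 11935. By convexity Σ_i C(r_i, 2) ≥ 24·C(z/24, 2) = z(z − 24)/(2·24), giving z² − 24z − 24·155·154 ≤ 0 and hence z ≤ (1/2)[24 + √(576 + 4·572880)] = (1/2)[24 + √2292096] ≈ (1/2)(24 + 1513.967) = 768.9835.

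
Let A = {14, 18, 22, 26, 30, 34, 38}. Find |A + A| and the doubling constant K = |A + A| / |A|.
K = |A + A| / |A| = 13/7

Enumerate A + A = {a + b : a, b ∈ A}. With |A| = 7, there are |A|^2 = 49 ordered sum pairs; collecting distinct values, A + A = {28, 32, 36, 40, 44, 48, 52, 56, 60, 64, 68, 72, 76}, so |A + A| = 13. Thus K = 13/7. Here |A + A| = 2|A| − 1 = 13, the minimum possible — so K = 13/7 is minimal, which holds iff A is an arithmetic progression.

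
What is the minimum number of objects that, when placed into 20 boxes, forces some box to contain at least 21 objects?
n = (21 − 1)·20 + 1 = 401

By the generalised pigeonhole principle, to guarantee some box contains ≥ r objects we need more than (r − 1) · k objects total. Threshold: n = (r − 1) · k + 1. With r = 21 and k = 20: n = 20 · 20 + 1 = 400 + 1 = 401. For n = 400 = 20 · 20, we can put exactly 20 objects in every box, avoiding 21 in any single one — so 401 is tight.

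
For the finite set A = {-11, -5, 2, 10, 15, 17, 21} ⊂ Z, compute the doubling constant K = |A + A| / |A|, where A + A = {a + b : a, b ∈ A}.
K = |A + A| / |A| = 25/7

Enumerate A + A = {a + b : a, b ∈ A}. With |A| = 7, there are |A|^2 = 49 ordered sum pairs; collecting distinct values, A + A = {-22, -16, -10, -9, -3, -1, 4, 5, 6, 10, 12, 16, 17, 19, 20, 23, 25, 27, 30, 31, 32, 34, 36, 38, 42}, so |A + A| = 25. Thus K = 25/7. For comparison, the minimum possible |A + A| over all 7-element sets is 2·7 − 1 = 13 (so min K = 13/7), attained only by arithmetic progressions.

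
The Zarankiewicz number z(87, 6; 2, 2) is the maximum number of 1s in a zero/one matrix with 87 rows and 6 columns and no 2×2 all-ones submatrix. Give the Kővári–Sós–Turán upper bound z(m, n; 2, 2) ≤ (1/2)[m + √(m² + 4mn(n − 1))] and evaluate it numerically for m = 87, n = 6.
z(87, 6; 2, 2) ≤ (1/2)[87 + √(87² + 4·87·6·5)] = (1/2)[87 + √18009] = 110.5988

Kővári–Sós–Turán: let r_1, ..., r_87 be the row sums and z = Σ r_i the total number of 1s. Each pair of columns can share at most one row with both entries 1 (else a 2×2 all-ones block appears), so Σ_i C(r_i, 2) ≤ C(6, 2) = 15. By convexity Σ_i C(r_i, 2) ≥ 87·C(z/87, 2) = z(z − 87)/(2·87), giving z² − 87z − 87·6·5 ≤ 0 and hence z ≤ (1/2)[87 + √(7569 + 4·2610)] = (1/2)[87 + √18009] ≈ (1/2)(87 + 134.1976) = 110.5988.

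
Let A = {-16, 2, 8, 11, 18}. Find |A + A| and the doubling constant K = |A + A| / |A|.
K = |A + A| / |A| = 15/5 = 3

Enumerate A + A = {a + b : a, b ∈ A}. With |A| = 5, there are |A|^2 = 25 ordered sum pairs; collecting distinct values, A + A = {-32, -14, -8, -5, 2, 4, 10, 13, 16, 19, 20, 22, 26, 29, 36}, so |A + A| = 15. Thus K = 15/5 = 3. For comparison, the minimum possible |A + A| over all 5-element sets is 2·5 − 1 = 9 (so min K = 9/5), attained only by arithmetic progressions.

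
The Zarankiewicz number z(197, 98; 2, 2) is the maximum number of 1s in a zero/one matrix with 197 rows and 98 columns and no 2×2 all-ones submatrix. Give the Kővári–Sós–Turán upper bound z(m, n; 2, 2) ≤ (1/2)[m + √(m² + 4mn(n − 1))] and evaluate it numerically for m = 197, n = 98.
z(197, 98; 2, 2) ≤ (1/2)[197 + √(197² + 4·197·98·97)] = (1/2)[197 + √7529537] = 1470.5001

Kővári–Sós–Turán: let r_1, ..., r_197 be the row sums and z = Σ r_i the total number of 1s. Each pair of columns can share at most one row with both entries 1 (else a 2×2 all-ones block appears), so Σ_i C(r_i, 2) ≤ C(98, 2) = 4753. By convexity Σ_i C(r_i, 2) ≥ 197·C(z/197, 2) = z(z − 197)/(2·197), giving z² − 197z − 197·98·97 ≤ 0 and hence z ≤ (1/2)[197 + √(38809 + 4·1872682)] = (1/2)[197 + √7529537] ≈ (1/2)(197 + 2744.0002) = 1470.5001.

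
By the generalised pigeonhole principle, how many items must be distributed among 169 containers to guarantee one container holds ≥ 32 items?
n = (32 − 1)·169 + 1 = 5240

By the generalised pigeonhole principle, to guarantee some box contains ≥ r objects we need more than (r − 1) · k objects total. Threshold: n = (r − 1) · k + 1. With r = 32 and k = 169: n = 31 · 169 + 1 = 5239 + 1 = 5240. For n = 5239 = 31 · 169, we can put exactly 31 objects in every box, avoiding 32 in any single one — so 5240 is tight.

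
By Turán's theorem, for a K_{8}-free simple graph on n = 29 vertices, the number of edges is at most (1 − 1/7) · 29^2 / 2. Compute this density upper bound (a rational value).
Turán density bound = (6/7) · 29^2/2 = 2523/7 ≈ 360.4286

Turán's theorem: ex(n, K_{r+1}) is achieved by the complete r-partite Turán graph T(n, r) with parts as balanced as possible, and is at most (1 − 1/r) · n^2/2. For r = 7, n = 29: the density bound is (6/7) · 841/2 = 2523/7 ≈ 360.4286. The integer-valued extremum is e(T(29, 7)) = 360, which is strictly less than the density bound 2523/7 since 7 ∤ 29 (the parts of T(29, 7) cannot all be equal).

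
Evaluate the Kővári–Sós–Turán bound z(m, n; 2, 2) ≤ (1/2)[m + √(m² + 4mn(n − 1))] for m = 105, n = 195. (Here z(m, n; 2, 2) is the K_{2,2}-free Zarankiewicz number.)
z(105, 195; 2, 2) ≤ (1/2)[105 + √(105² + 4·105·195·194)] = (1/2)[105 + √15899625] = 2046.2167

Kővári–Sós–Turán: let r_1, ..., r_105 be the row sums and z = Σ r_i the total number of 1s. Each pair of columns can share at most one row with both entries 1 (else a 2×2 all-ones block appears), so Σ_i C(r_i, 2) ≤ C(195, 2) = 18915. By convexity Σ_i C(r_i, 2) ≥ 105·C(z/105, 2) = z(z − 105)/(2·105), giving z² − 105z − 105·195·194 ≤ 0 and hence z ≤ (1/2)[105 + √(11025 + 4·3972150)] = (1/2)[105 + √15899625] ≈ (1/2)(105 + 3987.4334) = 2046.2167.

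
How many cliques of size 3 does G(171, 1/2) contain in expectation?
E[# K_3] = C(171, 3) · (1/2)^C(3, 2) = 818805 / 2^3 = 102350.625

For each 3-subset S of vertices (there are C(171, 3) = 818805 such S), let X_S = 1 if S induces a K_3 (all C(3, 2) = 3 edges present). Then P(X_S = 1) = (1/2)^3 = 1/8. By linearity of expectation, E[# K_3] = C(171, 3) · (1/2)^3 = 818805 / 8 = 102350.625.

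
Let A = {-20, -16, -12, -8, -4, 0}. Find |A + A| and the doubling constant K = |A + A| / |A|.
K = |A + A| / |A| = 11/6

Enumerate A + A = {a + b : a, b ∈ A}. With |A| = 6, there are |A|^2 = 36 ordered sum pairs; collecting distinct values, A + A = {-40, -36, -32, -28, -24, -20, -16, -12, -8, -4, 0}, so |A + A| = 11. Thus K = 11/6. Here |A + A| = 2|A| − 1 = 11, the minimum possible — so K = 11/6 is minimal, which holds iff A is an arithmetic progression.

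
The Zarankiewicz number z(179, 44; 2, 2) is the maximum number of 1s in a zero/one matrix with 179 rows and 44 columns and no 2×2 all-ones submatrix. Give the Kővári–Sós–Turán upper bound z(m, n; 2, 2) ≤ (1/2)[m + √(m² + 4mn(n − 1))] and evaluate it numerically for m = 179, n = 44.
z(179, 44; 2, 2) ≤ (1/2)[179 + √(179² + 4·179·44·43)] = (1/2)[179 + √1386713] = 678.2939

Kővári–Sós–Turán: let r_1, ..., r_179 be the row sums and z = Σ r_i the total number of 1s. Each pair of columns can share at most one row with both entries 1 (else a 2×2 all-ones block appears), so Σ_i C(r_i, 2) ≤ C(44, 2) = 946. By convexity Σ_i C(r_i, 2) ≥ 179·C(z/179, 2) = z(z − 179)/(2·179), giving z² − 179z − 179·44·43 ≤ 0 and hence z ≤ (1/2)[179 + √(32041 + 4·338668)] = (1/2)[179 + √1386713] ≈ (1/2)(179 + 1177.5878) = 678.2939.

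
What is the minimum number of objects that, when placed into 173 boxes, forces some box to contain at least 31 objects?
n = (31 − 1)·173 + 1 = 5191

By the generalised pigeonhole principle, to guarantee some box contains ≥ r objects we need more than (r − 1) · k objects total. Threshold: n = (r − 1) · k + 1. With r = 31 and k = 173: n = 30 · 173 + 1 = 5190 + 1 = 5191. For n = 5190 = 30 · 173, we can put exactly 30 objects in every box, avoiding 31 in any single one — so 5191 is tight.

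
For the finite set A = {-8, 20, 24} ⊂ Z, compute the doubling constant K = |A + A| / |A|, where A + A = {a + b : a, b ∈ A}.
K = |A + A| / |A| = 6/3 = 2

Enumerate A + A = {a + b : a, b ∈ A}. With |A| = 3, there are |A|^2 = 9 ordered sum pairs; collecting distinct values, A + A = {-16, 12, 16, 40, 44, 48}, so |A + A| = 6. Thus K = 6/3 = 2. For comparison, the minimum possible |A + A| over all 3-element sets is 2·3 − 1 = 5 (so min K = 5/3), attained only by arithmetic progressions.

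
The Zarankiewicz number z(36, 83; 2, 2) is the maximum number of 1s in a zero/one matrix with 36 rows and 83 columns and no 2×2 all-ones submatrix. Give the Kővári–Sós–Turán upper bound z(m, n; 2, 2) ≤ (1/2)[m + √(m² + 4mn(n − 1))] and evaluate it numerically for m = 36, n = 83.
z(36, 83; 2, 2) ≤ (1/2)[36 + √(36² + 4·36·83·82)] = (1/2)[36 + √981360] = 513.3181

Kővári–Sós–Turán: let r_1, ..., r_36 be the row sums and z = Σ r_i the total number of 1s. Each pair of columns can share at most one row with both entries 1 (else a 2×2 all-ones block appears), so Σ_i C(r_i, 2) ≤ C(83, 2) = 3403. By convexity Σ_i C(r_i, 2) ≥ 36·C(z/36, 2) = z(z − 36)/(2·36), giving z² − 36z − 36·83·82 ≤ 0 and hence z ≤ (1/2)[36 + √(1296 + 4·245016)] = (1/2)[36 + √981360] ≈ (1/2)(36 + 990.6362) = 513.3181.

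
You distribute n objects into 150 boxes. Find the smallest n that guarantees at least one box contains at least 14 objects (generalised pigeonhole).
n = (14 − 1)·150 + 1 = 1951

By the generalised pigeonhole principle, to guarantee some box contains ≥ r objects we need more than (r − 1) · k objects total. Threshold: n = (r − 1) · k + 1. With r = 14 and k = 150: n = 13 · 150 + 1 = 1950 + 1 = 1951. For n = 1950 = 13 · 150, we can put exactly 13 objects in every box, avoiding 14 in any single one — so 1951 is tight.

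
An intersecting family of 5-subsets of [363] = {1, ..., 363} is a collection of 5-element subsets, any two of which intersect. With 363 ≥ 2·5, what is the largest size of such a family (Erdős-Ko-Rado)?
max |F| = C(362, 4) = 703722570

The Erdős-Ko-Rado theorem states: for n ≥ 2k, an intersecting family of k-subsets of an n-element set has size at most C(n − 1, k − 1), with equality for 'star' families {A ⊆ [n] : |A| = k, i ∈ A} (fix an element i). For n = 363, k = 5: C(362, 4) = 703722570.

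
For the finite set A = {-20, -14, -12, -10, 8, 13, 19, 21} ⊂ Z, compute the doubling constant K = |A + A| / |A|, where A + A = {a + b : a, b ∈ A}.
K = |A + A| / |A| = 31/8

Enumerate A + A = {a + b : a, b ∈ A}. With |A| = 8, there are |A|^2 = 64 ordered sum pairs; collecting distinct values, A + A = {-40, -34, -32, -30, -28, -26, -24, -22, -20, -12, -7, -6, -4, -2, -1, 1, 3, 5, 7, 9, 11, 16, 21, 26, 27, 29, 32, 34, 38, 40, 42}, so |A + A| = 31. Thus K = 31/8. For comparison, the minimum possible |A + A| over all 8-element sets is 2·8 − 1 = 15 (so min K = 15/8), attained only by arithmetic progressions.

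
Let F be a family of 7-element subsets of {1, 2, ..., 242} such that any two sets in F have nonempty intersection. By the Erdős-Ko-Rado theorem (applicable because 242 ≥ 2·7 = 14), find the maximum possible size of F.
max |F| = C(241, 6) = 255582429928

Erdős-Ko-Rado (1961): when n ≥ 2k, max |F| = C(n−1, k−1). The bound is attained by the star {A : i ∈ A} for any fixed i ∈ [n]. Here C(242−1, 7−1) = C(241, 6) = 255582429928.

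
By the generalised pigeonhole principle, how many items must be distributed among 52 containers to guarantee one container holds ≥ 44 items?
n = (44 − 1)·52 + 1 = 2237

By the generalised pigeonhole principle, to guarantee some box contains ≥ r objects we need more than (r − 1) · k objects total. Threshold: n = (r − 1) · k + 1. With r = 44 and k = 52: n = 43 · 52 + 1 = 2236 + 1 = 2237. For n = 2236 = 43 · 52, we can put exactly 43 objects in every box, avoiding 44 in any single one — so 2237 is tight.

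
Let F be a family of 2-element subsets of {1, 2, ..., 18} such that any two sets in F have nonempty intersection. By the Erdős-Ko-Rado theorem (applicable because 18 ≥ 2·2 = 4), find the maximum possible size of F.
max |F| = C(17, 1) = 17

The Erdős-Ko-Rado theorem states: for n ≥ 2k, an intersecting family of k-subsets of an n-element set has size at most C(n − 1, k − 1), with equality for 'star' families {A ⊆ [n] : |A| = k, i ∈ A} (fix an element i). For n = 18, k = 2: C(17, 1) = 17.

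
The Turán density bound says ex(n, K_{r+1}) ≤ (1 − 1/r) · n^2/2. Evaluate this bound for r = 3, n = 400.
Turán density bound = (2/3) · 400^2/2 = 160000/3 ≈ 53333.3333

Turán's theorem: ex(n, K_{r+1}) is achieved by the complete r-partite Turán graph T(n, r) with parts as balanced as possible, and is at most (1 − 1/r) · n^2/2. For r = 3, n = 400: the density bound is (2/3) · 160000/2 = 160000/3 ≈ 53333.3333. The integer-valued extremum is e(T(400, 3)) = 53333, which is strictly less than the density bound 160000/3 since 3 ∤ 400 (the parts of T(400, 3) cannot all be equal).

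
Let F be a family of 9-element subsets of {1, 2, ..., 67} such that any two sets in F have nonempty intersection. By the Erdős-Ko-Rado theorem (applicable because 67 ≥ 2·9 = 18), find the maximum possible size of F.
max |F| = C(66, 8) = 5743572120

Erdős-Ko-Rado (1961): when n ≥ 2k, max |F| = C(n−1, k−1). The bound is attained by the star {A : i ∈ A} for any fixed i ∈ [n]. Here C(67−1, 9−1) = C(66, 8) = 5743572120.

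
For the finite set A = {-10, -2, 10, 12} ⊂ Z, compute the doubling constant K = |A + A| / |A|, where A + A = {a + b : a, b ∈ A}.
K = |A + A| / |A| = 10/4 = 5/2

Enumerate A + A = {a + b : a, b ∈ A}. With |A| = 4, there are |A|^2 = 16 ordered sum pairs; collecting distinct values, A + A = {-20, -12, -4, 0, 2, 8, 10, 20, 22, 24}, so |A + A| = 10. Thus K = 10/4 = 5/2. For comparison, the minimum possible |A + A| over all 4-element sets is 2·4 − 1 = 7 (so min K = 7/4), attained only by arithmetic progressions.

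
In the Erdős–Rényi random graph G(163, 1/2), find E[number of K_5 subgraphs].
E[# K_5] = C(163, 5) · (1/2)^C(5, 2) = 901289592 / 2^10 = 112661199/128 = 880165.6171875

For each 5-subset S of vertices (there are C(163, 5) = 901289592 such S), let X_S = 1 if S induces a K_5 (all C(5, 2) = 10 edges present). Then P(X_S = 1) = (1/2)^10 = 1/1024. By linearity of expectation, E[# K_5] = C(163, 5) · (1/2)^10 = 901289592 / 1024 = 112661199/128 = 880165.6171875.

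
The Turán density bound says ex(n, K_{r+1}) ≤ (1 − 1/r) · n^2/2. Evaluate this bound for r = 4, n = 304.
Turán density bound = (3/4) · 304^2/2 = 34656

Turán's theorem: ex(n, K_{r+1}) is achieved by the complete r-partite Turán graph T(n, r) with parts as balanced as possible, and is at most (1 − 1/r) · n^2/2. For r = 4, n = 304: the density bound is (3/4) · 92416/2 = 34656. Since 4 ∣ 304, the Turán graph T(304, 4) has parts of equal size 76, and its edge count e(T(304, 4)) = 34656 attains the density bound exactly.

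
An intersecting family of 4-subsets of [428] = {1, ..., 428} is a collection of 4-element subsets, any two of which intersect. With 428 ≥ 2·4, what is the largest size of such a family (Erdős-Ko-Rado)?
max |F| = C(427, 3) = 12884725

The Erdős-Ko-Rado theorem states: for n ≥ 2k, an intersecting family of k-subsets of an n-element set has size at most C(n − 1, k − 1), with equality for 'star' families {A ⊆ [n] : |A| = k, i ∈ A} (fix an element i). For n = 428, k = 4: C(427, 3) = 12884725.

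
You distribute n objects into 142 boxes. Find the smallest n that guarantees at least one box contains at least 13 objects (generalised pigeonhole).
n = (13 − 1)·142 + 1 = 1705

By the generalised pigeonhole principle, to guarantee some box contains ≥ r objects we need more than (r − 1) · k objects total. Threshold: n = (r − 1) · k + 1. With r = 13 and k = 142: n = 12 · 142 + 1 = 1704 + 1 = 1705. For n = 1704 = 12 · 142, we can put exactly 12 objects in every box, avoiding 13 in any single one — so 1705 is tight.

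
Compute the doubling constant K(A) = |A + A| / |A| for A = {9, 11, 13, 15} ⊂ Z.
K = |A + A| / |A| = 7/4

Enumerate A + A = {a + b : a, b ∈ A}. With |A| = 4, there are |A|^2 = 16 ordered sum pairs; collecting distinct values, A + A = {18, 20, 22, 24, 26, 28, 30}, so |A + A| = 7. Thus K = 7/4. Here |A + A| = 2|A| − 1 = 7, the minimum possible — so K = 7/4 is minimal, which holds iff A is an arithmetic progression.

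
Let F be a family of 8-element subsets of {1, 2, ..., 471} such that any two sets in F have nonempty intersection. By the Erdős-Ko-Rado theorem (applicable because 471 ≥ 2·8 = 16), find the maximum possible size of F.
max |F| = C(470, 7) = 961080460894320

The Erdős-Ko-Rado theorem states: for n ≥ 2k, an intersecting family of k-subsets of an n-element set has size at most C(n − 1, k − 1), with equality for 'star' families {A ⊆ [n] : |A| = k, i ∈ A} (fix an element i). For n = 471, k = 8: C(470, 7) = 961080460894320.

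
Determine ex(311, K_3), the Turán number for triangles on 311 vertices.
ex(311, K_3) = ⌊311^2/4⌋ = 24180

Mantel (1907): a triangle-free graph on n vertices has at most ⌊n^2/4⌋ edges, with equality for the complete bipartite graph K_{⌊n/2⌋, ⌈n/2⌉}. For n = 311: ⌊311^2/4⌋ = ⌊96721/4⌋ = 24180. The extremal graph is K_{155, 156}, which has 155·156 = 24180 edges.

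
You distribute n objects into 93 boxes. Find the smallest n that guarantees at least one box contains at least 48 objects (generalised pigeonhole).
n = (48 − 1)·93 + 1 = 4372

By the generalised pigeonhole principle, to guarantee some box contains ≥ r objects we need more than (r − 1) · k objects total. Threshold: n = (r − 1) · k + 1. With r = 48 and k = 93: n = 47 · 93 + 1 = 4371 + 1 = 4372. For n = 4371 = 47 · 93, we can put exactly 47 objects in every box, avoiding 48 in any single one — so 4372 is tight.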